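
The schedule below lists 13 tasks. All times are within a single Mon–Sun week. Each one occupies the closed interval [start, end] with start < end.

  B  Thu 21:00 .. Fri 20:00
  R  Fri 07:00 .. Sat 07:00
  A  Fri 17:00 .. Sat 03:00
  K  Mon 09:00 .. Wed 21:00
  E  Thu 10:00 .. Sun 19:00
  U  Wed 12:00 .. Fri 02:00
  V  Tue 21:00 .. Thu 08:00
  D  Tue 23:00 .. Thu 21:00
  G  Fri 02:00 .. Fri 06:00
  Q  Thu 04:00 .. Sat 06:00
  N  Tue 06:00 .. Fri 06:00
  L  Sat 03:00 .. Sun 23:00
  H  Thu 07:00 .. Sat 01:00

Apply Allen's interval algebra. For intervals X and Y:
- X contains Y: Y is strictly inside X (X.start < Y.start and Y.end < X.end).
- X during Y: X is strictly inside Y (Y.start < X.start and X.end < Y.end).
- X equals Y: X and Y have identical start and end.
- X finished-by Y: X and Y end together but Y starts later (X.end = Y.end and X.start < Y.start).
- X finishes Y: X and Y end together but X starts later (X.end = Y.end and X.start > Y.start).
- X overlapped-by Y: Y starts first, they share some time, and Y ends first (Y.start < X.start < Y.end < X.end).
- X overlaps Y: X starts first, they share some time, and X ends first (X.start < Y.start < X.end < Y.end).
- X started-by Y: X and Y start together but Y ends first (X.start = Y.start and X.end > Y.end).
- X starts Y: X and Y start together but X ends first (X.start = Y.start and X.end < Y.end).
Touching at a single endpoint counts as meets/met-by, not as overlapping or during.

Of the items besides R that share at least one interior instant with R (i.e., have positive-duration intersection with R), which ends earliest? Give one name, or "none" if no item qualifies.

B

Target R = [Fri 07:00, Sat 07:00].
A [Fri 17:00, Sat 03:00] → during → candidate.
B [Thu 21:00, Fri 20:00] → overlaps → candidate.
D [Tue 23:00, Thu 21:00] → before → excluded.
E [Thu 10:00, Sun 19:00] → contains → candidate.
G [Fri 02:00, Fri 06:00] → before → excluded.
H [Thu 07:00, Sat 01:00] → overlaps → candidate.
K [Mon 09:00, Wed 21:00] → before → excluded.
L [Sat 03:00, Sun 23:00] → overlapped-by → candidate.
N [Tue 06:00, Fri 06:00] → before → excluded.
Q [Thu 04:00, Sat 06:00] → overlaps → candidate.
U [Wed 12:00, Fri 02:00] → before → excluded.
V [Tue 21:00, Thu 08:00] → before → excluded.
Among candidates, earliest end is Fri 20:00 → B.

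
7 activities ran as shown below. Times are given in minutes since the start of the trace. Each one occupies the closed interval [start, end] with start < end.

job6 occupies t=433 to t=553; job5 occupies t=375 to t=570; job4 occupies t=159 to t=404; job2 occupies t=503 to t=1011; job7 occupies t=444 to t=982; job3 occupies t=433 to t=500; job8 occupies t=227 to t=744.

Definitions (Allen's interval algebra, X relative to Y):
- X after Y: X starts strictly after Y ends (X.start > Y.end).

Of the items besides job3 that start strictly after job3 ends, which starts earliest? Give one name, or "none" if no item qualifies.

job2

Target job3 = [t=433, t=500].
job2 [t=503, t=1011] → after → candidate.
job4 [t=159, t=404] → before → excluded.
job5 [t=375, t=570] → contains → excluded.
job6 [t=433, t=553] → started-by → excluded.
job7 [t=444, t=982] → overlapped-by → excluded.
job8 [t=227, t=744] → contains → excluded.
Among candidates, earliest start is t=503 → job2.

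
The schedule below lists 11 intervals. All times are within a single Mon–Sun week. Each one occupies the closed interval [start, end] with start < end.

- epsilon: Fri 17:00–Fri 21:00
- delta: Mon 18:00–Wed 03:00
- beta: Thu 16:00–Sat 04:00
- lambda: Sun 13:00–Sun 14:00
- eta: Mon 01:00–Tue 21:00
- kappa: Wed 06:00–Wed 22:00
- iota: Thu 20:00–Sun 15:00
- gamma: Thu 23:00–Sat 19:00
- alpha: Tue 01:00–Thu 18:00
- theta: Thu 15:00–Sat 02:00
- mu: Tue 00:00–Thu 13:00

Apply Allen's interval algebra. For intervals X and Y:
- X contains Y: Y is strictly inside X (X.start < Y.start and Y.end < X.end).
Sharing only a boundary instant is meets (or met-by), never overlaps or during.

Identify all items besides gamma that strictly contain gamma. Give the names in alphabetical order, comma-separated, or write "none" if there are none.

Target gamma = [Thu 23:00, Sat 19:00].
alpha [Tue 01:00, Thu 18:00] → before → no.
beta [Thu 16:00, Sat 04:00] → overlaps → no.
delta [Mon 18:00, Wed 03:00] → before → no.
epsilon [Fri 17:00, Fri 21:00] → during → no.
eta [Mon 01:00, Tue 21:00] → before → no.
iota [Thu 20:00, Sun 15:00] → contains → yes.
kappa [Wed 06:00, Wed 22:00] → before → no.
lambda [Sun 13:00, Sun 14:00] → after → no.
mu [Tue 00:00, Thu 13:00] → before → no.
theta [Thu 15:00, Sat 02:00] → overlaps → no.
Result: iota.

iota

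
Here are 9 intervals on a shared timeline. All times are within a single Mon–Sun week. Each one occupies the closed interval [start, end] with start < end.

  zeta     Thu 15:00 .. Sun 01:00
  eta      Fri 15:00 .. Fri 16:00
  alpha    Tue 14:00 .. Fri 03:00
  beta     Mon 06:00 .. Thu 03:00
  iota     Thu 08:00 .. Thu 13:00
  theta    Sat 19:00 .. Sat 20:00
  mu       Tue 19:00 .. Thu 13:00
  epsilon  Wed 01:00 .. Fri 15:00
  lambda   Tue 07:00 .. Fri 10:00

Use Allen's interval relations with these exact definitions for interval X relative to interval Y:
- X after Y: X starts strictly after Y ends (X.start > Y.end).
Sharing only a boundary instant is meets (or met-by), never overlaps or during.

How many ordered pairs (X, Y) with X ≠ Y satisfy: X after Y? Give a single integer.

Checking all 72 ordered pairs for relation 'after'; matching pairs in alphabetical order:
(eta, alpha): eta after alpha ✓
(eta, beta): eta after beta ✓
(eta, iota): eta after iota ✓
(eta, lambda): eta after lambda ✓
(eta, mu): eta after mu ✓
(iota, beta): iota after beta ✓
(theta, alpha): theta after alpha ✓
(theta, beta): theta after beta ✓
(theta, epsilon): theta after epsilon ✓
(theta, eta): theta after eta ✓
(theta, iota): theta after iota ✓
(theta, lambda): theta after lambda ✓
(theta, mu): theta after mu ✓
(zeta, beta): zeta after beta ✓
(zeta, iota): zeta after iota ✓
(zeta, mu): zeta after mu ✓
Count: 16.

16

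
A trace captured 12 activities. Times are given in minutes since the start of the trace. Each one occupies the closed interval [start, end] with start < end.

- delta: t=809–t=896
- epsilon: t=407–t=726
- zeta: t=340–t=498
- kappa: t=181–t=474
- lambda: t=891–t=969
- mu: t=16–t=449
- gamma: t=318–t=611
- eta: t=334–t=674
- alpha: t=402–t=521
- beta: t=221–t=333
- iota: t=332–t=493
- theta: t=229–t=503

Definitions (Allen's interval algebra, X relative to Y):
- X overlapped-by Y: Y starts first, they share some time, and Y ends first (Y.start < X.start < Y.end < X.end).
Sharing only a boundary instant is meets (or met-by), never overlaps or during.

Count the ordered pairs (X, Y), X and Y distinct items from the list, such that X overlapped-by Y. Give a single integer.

33

Checking all 132 ordered pairs for relation 'overlapped-by'; matching pairs in alphabetical order:
(alpha, iota): alpha overlapped-by iota ✓
(alpha, kappa): alpha overlapped-by kappa ✓
(alpha, mu): alpha overlapped-by mu ✓
(alpha, theta): alpha overlapped-by theta ✓
(alpha, zeta): alpha overlapped-by zeta ✓
(epsilon, alpha): epsilon overlapped-by alpha ✓
(epsilon, eta): epsilon overlapped-by eta ✓
(epsilon, gamma): epsilon overlapped-by gamma ✓
(epsilon, iota): epsilon overlapped-by iota ✓
(epsilon, kappa): epsilon overlapped-by kappa ✓
(epsilon, mu): epsilon overlapped-by mu ✓
(epsilon, theta): epsilon overlapped-by theta ✓
(epsilon, zeta): epsilon overlapped-by zeta ✓
(eta, gamma): eta overlapped-by gamma ✓
(eta, iota): eta overlapped-by iota ✓
(eta, kappa): eta overlapped-by kappa ✓
(eta, mu): eta overlapped-by mu ✓
(eta, theta): eta overlapped-by theta ✓
(gamma, beta): gamma overlapped-by beta ✓
(gamma, kappa): gamma overlapped-by kappa ✓
(gamma, mu): gamma overlapped-by mu ✓
(gamma, theta): gamma overlapped-by theta ✓
(iota, beta): iota overlapped-by beta ✓
(iota, kappa): iota overlapped-by kappa ✓
... plus 9 further pairs not listed.
Count: 33.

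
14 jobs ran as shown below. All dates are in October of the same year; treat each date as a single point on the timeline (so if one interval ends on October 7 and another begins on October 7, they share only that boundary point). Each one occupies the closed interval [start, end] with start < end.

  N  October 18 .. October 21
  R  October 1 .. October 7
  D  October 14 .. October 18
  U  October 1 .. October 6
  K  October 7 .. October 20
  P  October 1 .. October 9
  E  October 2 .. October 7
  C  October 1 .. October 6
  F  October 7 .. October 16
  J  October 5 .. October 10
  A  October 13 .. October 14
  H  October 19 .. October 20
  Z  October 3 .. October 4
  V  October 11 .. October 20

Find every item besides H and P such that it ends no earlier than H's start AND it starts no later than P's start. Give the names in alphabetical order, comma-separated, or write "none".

none

Conditions: its end is no earlier than H's start (X.end >= October 19) AND its start is no later than P's start (X.start <= October 1).
A: end October 14 >= October 19? ✗; start October 13 <= October 1? ✗ → no.
C: end October 6 >= October 19? ✗; start October 1 <= October 1? ✓ → no.
D: end October 18 >= October 19? ✗; start October 14 <= October 1? ✗ → no.
E: end October 7 >= October 19? ✗; start October 2 <= October 1? ✗ → no.
F: end October 16 >= October 19? ✗; start October 7 <= October 1? ✗ → no.
J: end October 10 >= October 19? ✗; start October 5 <= October 1? ✗ → no.
K: end October 20 >= October 19? ✓; start October 7 <= October 1? ✗ → no.
N: end October 21 >= October 19? ✓; start October 18 <= October 1? ✗ → no.
R: end October 7 >= October 19? ✗; start October 1 <= October 1? ✓ → no.
U: end October 6 >= October 19? ✗; start October 1 <= October 1? ✓ → no.
V: end October 20 >= October 19? ✓; start October 11 <= October 1? ✗ → no.
Z: end October 4 >= October 19? ✗; start October 3 <= October 1? ✗ → no.
Result: none.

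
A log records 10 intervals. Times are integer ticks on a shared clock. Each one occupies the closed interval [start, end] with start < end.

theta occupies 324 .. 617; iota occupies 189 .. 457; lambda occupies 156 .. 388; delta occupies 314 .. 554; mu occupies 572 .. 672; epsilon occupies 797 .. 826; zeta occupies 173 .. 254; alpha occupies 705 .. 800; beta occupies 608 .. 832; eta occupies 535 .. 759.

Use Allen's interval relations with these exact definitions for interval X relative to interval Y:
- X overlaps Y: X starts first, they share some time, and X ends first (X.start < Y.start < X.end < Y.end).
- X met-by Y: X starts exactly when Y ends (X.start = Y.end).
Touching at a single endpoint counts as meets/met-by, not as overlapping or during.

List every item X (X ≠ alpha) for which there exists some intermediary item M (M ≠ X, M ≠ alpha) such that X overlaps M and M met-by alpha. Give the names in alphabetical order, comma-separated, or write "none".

Target alpha = [705, 800].
Intermediaries M with M met-by alpha: none.
Union: none.

none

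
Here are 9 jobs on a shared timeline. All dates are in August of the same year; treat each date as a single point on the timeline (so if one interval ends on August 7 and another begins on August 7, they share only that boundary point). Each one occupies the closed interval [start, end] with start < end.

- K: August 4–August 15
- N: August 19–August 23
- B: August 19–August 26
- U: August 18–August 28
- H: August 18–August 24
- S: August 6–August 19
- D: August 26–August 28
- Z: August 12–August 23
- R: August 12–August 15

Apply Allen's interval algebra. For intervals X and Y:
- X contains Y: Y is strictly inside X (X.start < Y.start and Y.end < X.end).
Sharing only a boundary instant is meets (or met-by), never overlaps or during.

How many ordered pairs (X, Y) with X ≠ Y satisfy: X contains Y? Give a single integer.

4

Checking all 72 ordered pairs for relation 'contains'; matching pairs in alphabetical order:
(H, N): H contains N ✓
(S, R): S contains R ✓
(U, B): U contains B ✓
(U, N): U contains N ✓
Count: 4.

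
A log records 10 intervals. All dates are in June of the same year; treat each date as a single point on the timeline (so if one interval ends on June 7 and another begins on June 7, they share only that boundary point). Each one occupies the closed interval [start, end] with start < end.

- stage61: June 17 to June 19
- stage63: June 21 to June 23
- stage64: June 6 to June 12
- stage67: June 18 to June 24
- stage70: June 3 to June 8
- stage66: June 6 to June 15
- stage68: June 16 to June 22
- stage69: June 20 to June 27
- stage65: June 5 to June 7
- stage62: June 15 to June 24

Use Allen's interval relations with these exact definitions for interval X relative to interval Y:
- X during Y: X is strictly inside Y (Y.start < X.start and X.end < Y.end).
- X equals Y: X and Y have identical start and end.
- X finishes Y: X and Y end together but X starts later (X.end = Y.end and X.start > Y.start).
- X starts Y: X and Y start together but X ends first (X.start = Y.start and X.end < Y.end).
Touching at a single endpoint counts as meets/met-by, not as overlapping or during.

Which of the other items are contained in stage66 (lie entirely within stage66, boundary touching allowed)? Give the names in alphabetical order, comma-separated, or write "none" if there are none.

Target stage66 = [June 6, June 15].
stage61 [June 17, June 19] → after → no.
stage62 [June 15, June 24] → met-by → no.
stage63 [June 21, June 23] → after → no.
stage64 [June 6, June 12] → starts → yes.
stage65 [June 5, June 7] → overlaps → no.
stage67 [June 18, June 24] → after → no.
stage68 [June 16, June 22] → after → no.
stage69 [June 20, June 27] → after → no.
stage70 [June 3, June 8] → overlaps → no.
Result: stage64.

stage64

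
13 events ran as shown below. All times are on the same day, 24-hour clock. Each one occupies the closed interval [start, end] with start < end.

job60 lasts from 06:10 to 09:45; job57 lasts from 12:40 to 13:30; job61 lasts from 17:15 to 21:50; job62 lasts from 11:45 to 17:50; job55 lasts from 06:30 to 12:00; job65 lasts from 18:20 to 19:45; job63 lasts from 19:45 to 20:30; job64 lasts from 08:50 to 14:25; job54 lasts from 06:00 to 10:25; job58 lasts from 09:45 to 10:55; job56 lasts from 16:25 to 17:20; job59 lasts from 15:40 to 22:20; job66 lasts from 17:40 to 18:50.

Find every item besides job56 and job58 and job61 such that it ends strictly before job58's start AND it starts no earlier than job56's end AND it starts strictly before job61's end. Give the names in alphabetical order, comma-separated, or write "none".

none

Conditions: its end is strictly before job58's start (X.end < 09:45) AND its start is no earlier than job56's end (X.start >= 17:20) AND its start is strictly before job61's end (X.start < 21:50).
job54: end 10:25 < 09:45? ✗; start 06:00 >= 17:20? ✗; start 06:00 < 21:50? ✓ → no.
job55: end 12:00 < 09:45? ✗; start 06:30 >= 17:20? ✗; start 06:30 < 21:50? ✓ → no.
job57: end 13:30 < 09:45? ✗; start 12:40 >= 17:20? ✗; start 12:40 < 21:50? ✓ → no.
job59: end 22:20 < 09:45? ✗; start 15:40 >= 17:20? ✗; start 15:40 < 21:50? ✓ → no.
job60: end 09:45 < 09:45? ✗; start 06:10 >= 17:20? ✗; start 06:10 < 21:50? ✓ → no.
job62: end 17:50 < 09:45? ✗; start 11:45 >= 17:20? ✗; start 11:45 < 21:50? ✓ → no.
job63: end 20:30 < 09:45? ✗; start 19:45 >= 17:20? ✓; start 19:45 < 21:50? ✓ → no.
job64: end 14:25 < 09:45? ✗; start 08:50 >= 17:20? ✗; start 08:50 < 21:50? ✓ → no.
job65: end 19:45 < 09:45? ✗; start 18:20 >= 17:20? ✓; start 18:20 < 21:50? ✓ → no.
job66: end 18:50 < 09:45? ✗; start 17:40 >= 17:20? ✓; start 17:40 < 21:50? ✓ → no.
Result: none.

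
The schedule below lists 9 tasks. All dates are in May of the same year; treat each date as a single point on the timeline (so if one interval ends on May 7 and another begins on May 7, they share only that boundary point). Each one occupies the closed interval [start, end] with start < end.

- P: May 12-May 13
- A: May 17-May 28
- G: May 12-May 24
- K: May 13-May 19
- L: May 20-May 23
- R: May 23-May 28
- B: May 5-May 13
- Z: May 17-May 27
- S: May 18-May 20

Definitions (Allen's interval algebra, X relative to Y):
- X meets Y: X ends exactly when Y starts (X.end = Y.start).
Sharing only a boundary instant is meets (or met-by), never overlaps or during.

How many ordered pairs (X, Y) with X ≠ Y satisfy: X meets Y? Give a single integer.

4

Checking all 72 ordered pairs for relation 'meets'; matching pairs in alphabetical order:
(B, K): B meets K ✓
(L, R): L meets R ✓
(P, K): P meets K ✓
(S, L): S meets L ✓
Count: 4.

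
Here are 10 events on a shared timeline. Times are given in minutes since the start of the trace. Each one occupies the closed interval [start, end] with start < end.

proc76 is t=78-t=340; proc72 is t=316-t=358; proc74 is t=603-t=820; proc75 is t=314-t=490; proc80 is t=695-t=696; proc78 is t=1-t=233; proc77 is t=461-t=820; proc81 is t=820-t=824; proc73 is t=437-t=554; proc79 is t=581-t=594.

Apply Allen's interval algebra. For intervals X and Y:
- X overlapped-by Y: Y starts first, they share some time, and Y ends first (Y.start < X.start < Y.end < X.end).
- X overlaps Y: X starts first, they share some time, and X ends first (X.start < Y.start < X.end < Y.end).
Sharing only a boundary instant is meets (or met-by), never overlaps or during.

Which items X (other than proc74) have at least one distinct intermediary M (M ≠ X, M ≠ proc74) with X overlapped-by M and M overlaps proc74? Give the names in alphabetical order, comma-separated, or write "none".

none

Target proc74 = [t=603, t=820].
Intermediaries M with M overlaps proc74: none.
Union: none.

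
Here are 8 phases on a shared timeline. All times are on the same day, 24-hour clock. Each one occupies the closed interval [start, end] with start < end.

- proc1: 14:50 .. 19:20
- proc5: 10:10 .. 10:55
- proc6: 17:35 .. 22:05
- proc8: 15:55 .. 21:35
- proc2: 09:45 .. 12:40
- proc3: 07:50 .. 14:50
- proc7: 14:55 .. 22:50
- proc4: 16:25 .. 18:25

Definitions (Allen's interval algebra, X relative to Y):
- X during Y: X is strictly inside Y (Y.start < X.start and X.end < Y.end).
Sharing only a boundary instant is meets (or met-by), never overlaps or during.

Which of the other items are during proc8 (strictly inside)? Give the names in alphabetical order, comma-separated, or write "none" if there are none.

Target proc8 = [15:55, 21:35].
proc1 [14:50, 19:20] → overlaps → no.
proc2 [09:45, 12:40] → before → no.
proc3 [07:50, 14:50] → before → no.
proc4 [16:25, 18:25] → during → yes.
proc5 [10:10, 10:55] → before → no.
proc6 [17:35, 22:05] → overlapped-by → no.
proc7 [14:55, 22:50] → contains → no.
Result: proc4.

proc4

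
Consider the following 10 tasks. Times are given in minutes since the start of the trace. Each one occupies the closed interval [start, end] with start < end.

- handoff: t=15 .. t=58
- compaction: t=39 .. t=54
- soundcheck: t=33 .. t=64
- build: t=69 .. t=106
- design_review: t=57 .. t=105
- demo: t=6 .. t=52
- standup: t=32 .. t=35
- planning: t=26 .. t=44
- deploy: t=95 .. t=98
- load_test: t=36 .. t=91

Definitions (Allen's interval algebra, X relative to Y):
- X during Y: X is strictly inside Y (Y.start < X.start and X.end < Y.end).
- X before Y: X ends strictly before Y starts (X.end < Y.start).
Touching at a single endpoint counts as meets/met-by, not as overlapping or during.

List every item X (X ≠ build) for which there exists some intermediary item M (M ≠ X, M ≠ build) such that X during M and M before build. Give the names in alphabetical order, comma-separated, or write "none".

compaction, planning, standup

Target build = [t=69, t=106].
Intermediaries M with M before build: compaction, demo, handoff, planning, soundcheck, standup.
Via compaction — items with X during compaction: none.
Via demo — items with X during demo: planning, standup.
Via handoff — items with X during handoff: compaction, planning, standup.
Via planning — items with X during planning: standup.
Via soundcheck — items with X during soundcheck: compaction.
Via standup — items with X during standup: none.
Union: compaction, planning, standup.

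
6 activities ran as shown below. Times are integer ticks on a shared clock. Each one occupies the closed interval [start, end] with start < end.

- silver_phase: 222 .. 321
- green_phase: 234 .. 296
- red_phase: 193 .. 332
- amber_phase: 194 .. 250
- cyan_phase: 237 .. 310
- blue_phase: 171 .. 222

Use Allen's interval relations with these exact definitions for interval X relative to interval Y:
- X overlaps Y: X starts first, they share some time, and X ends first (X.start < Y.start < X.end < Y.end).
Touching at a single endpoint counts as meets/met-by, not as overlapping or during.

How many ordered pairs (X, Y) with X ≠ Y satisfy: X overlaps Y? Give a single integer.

6

Checking all 30 ordered pairs for relation 'overlaps'; matching pairs in alphabetical order:
(amber_phase, cyan_phase): amber_phase overlaps cyan_phase ✓
(amber_phase, green_phase): amber_phase overlaps green_phase ✓
(amber_phase, silver_phase): amber_phase overlaps silver_phase ✓
(blue_phase, amber_phase): blue_phase overlaps amber_phase ✓
(blue_phase, red_phase): blue_phase overlaps red_phase ✓
(green_phase, cyan_phase): green_phase overlaps cyan_phase ✓
Count: 6.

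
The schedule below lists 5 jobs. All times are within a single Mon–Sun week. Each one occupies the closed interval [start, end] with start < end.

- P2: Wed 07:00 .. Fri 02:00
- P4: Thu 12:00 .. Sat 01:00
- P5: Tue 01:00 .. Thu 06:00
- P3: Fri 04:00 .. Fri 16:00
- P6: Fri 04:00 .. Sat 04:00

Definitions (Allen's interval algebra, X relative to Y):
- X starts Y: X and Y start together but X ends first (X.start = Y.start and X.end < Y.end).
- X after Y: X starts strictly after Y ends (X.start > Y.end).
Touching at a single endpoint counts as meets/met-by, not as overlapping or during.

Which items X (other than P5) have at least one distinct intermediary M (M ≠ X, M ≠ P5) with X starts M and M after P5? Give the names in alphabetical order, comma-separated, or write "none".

Target P5 = [Tue 01:00, Thu 06:00].
Intermediaries M with M after P5: P3, P4, P6.
Via P3 — items with X starts P3: none.
Via P4 — items with X starts P4: none.
Via P6 — items with X starts P6: P3.
Union: P3.

P3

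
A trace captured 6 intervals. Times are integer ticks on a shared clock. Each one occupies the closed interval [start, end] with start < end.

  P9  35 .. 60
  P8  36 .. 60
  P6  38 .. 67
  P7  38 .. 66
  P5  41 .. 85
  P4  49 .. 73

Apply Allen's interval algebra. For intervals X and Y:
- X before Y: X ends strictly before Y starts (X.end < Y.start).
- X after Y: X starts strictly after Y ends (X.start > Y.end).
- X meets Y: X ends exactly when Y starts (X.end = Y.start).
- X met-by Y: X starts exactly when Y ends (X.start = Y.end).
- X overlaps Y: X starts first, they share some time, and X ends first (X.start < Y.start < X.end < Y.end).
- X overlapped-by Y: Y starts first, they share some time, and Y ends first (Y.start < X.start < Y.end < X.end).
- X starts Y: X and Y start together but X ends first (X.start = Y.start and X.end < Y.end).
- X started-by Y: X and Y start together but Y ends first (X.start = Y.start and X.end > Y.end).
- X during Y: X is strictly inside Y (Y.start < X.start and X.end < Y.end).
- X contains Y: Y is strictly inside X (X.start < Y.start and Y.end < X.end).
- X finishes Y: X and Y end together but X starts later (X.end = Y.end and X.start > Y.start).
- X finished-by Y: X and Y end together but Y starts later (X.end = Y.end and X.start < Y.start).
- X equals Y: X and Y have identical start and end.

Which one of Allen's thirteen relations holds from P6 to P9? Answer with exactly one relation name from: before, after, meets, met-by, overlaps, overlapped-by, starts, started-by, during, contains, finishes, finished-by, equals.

overlapped-by

P6 = [38, 67]; P9 = [35, 60].
Compare endpoints: P6.start > P9.start, P6.start < P9.end, P6.end > P9.start, P6.end > P9.end.
That pattern is 'overlapped-by'.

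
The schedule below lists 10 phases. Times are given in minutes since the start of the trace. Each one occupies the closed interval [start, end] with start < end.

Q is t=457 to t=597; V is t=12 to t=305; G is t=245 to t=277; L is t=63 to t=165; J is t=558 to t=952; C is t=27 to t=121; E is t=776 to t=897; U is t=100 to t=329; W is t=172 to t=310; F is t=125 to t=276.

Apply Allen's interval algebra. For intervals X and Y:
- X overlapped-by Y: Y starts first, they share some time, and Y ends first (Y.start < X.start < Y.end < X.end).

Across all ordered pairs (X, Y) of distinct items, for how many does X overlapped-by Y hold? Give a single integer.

Checking all 90 ordered pairs for relation 'overlapped-by'; matching pairs in alphabetical order:
(F, L): F overlapped-by L ✓
(G, F): G overlapped-by F ✓
(J, Q): J overlapped-by Q ✓
(L, C): L overlapped-by C ✓
(U, C): U overlapped-by C ✓
(U, L): U overlapped-by L ✓
(U, V): U overlapped-by V ✓
(W, F): W overlapped-by F ✓
(W, V): W overlapped-by V ✓
Count: 9.

9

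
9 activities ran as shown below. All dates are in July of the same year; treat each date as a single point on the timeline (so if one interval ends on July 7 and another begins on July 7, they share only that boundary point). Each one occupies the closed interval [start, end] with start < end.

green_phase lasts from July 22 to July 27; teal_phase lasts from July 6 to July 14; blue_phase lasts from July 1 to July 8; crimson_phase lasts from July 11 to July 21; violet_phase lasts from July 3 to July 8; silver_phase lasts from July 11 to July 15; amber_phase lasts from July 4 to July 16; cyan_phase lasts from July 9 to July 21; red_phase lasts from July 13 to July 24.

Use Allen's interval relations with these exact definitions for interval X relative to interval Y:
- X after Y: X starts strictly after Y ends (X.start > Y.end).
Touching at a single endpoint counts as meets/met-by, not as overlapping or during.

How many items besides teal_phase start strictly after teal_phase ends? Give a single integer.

Target teal_phase = [July 6, July 14].
amber_phase [July 4, July 16] → contains → no.
blue_phase [July 1, July 8] → overlaps → no.
crimson_phase [July 11, July 21] → overlapped-by → no.
cyan_phase [July 9, July 21] → overlapped-by → no.
green_phase [July 22, July 27] → after → counts.
red_phase [July 13, July 24] → overlapped-by → no.
silver_phase [July 11, July 15] → overlapped-by → no.
violet_phase [July 3, July 8] → overlaps → no.
Total: 1.

1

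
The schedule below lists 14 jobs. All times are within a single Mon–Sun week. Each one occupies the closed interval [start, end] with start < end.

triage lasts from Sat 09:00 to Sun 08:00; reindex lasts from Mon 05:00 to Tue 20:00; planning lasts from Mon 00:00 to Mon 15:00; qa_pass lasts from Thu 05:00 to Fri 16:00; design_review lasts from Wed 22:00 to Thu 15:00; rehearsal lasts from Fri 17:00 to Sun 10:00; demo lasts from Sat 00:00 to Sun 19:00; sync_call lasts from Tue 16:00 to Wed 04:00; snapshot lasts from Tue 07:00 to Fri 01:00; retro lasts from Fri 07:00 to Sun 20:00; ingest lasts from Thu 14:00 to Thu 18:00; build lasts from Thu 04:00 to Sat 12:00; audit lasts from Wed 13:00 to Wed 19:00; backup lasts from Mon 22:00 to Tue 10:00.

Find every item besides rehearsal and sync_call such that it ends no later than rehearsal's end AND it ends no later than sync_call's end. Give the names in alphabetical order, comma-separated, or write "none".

backup, planning, reindex

Conditions: its end is no later than rehearsal's end (X.end <= Sun 10:00) AND its end is no later than sync_call's end (X.end <= Wed 04:00).
audit: end Wed 19:00 <= Sun 10:00? ✓; end Wed 19:00 <= Wed 04:00? ✗ → no.
backup: end Tue 10:00 <= Sun 10:00? ✓; end Tue 10:00 <= Wed 04:00? ✓ → yes.
build: end Sat 12:00 <= Sun 10:00? ✓; end Sat 12:00 <= Wed 04:00? ✗ → no.
demo: end Sun 19:00 <= Sun 10:00? ✗; end Sun 19:00 <= Wed 04:00? ✗ → no.
design_review: end Thu 15:00 <= Sun 10:00? ✓; end Thu 15:00 <= Wed 04:00? ✗ → no.
ingest: end Thu 18:00 <= Sun 10:00? ✓; end Thu 18:00 <= Wed 04:00? ✗ → no.
planning: end Mon 15:00 <= Sun 10:00? ✓; end Mon 15:00 <= Wed 04:00? ✓ → yes.
qa_pass: end Fri 16:00 <= Sun 10:00? ✓; end Fri 16:00 <= Wed 04:00? ✗ → no.
reindex: end Tue 20:00 <= Sun 10:00? ✓; end Tue 20:00 <= Wed 04:00? ✓ → yes.
retro: end Sun 20:00 <= Sun 10:00? ✗; end Sun 20:00 <= Wed 04:00? ✗ → no.
snapshot: end Fri 01:00 <= Sun 10:00? ✓; end Fri 01:00 <= Wed 04:00? ✗ → no.
triage: end Sun 08:00 <= Sun 10:00? ✓; end Sun 08:00 <= Wed 04:00? ✗ → no.
Result: backup, planning, reindex.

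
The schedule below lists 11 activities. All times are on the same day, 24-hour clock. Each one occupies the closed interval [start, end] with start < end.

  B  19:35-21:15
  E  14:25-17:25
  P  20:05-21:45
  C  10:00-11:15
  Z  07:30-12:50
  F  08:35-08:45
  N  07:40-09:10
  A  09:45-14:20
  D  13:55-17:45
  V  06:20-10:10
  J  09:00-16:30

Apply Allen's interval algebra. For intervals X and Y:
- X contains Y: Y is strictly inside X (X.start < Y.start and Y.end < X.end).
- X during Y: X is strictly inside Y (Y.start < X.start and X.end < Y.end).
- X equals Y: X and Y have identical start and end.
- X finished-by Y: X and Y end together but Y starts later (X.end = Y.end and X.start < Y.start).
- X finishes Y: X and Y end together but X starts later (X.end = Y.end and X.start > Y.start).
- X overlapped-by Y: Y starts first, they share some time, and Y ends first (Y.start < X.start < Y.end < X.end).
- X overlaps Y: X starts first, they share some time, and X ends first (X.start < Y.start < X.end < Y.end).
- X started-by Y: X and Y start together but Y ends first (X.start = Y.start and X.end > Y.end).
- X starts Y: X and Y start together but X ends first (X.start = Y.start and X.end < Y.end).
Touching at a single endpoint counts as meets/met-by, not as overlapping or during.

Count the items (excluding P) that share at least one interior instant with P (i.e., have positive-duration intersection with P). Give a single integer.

1

Target P = [20:05, 21:45].
A [09:45, 14:20] → before → no.
B [19:35, 21:15] → overlaps → counts.
C [10:00, 11:15] → before → no.
D [13:55, 17:45] → before → no.
E [14:25, 17:25] → before → no.
F [08:35, 08:45] → before → no.
J [09:00, 16:30] → before → no.
N [07:40, 09:10] → before → no.
V [06:20, 10:10] → before → no.
Z [07:30, 12:50] → before → no.
Total: 1.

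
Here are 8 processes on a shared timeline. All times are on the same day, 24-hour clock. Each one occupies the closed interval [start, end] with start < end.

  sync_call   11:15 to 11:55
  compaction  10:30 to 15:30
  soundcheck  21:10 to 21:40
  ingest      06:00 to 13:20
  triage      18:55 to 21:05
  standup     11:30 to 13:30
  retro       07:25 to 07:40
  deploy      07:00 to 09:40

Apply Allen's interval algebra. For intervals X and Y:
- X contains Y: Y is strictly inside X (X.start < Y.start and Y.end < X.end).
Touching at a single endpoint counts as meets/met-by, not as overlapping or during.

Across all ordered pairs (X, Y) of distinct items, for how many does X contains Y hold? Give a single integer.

Checking all 56 ordered pairs for relation 'contains'; matching pairs in alphabetical order:
(compaction, standup): compaction contains standup ✓
(compaction, sync_call): compaction contains sync_call ✓
(deploy, retro): deploy contains retro ✓
(ingest, deploy): ingest contains deploy ✓
(ingest, retro): ingest contains retro ✓
(ingest, sync_call): ingest contains sync_call ✓
Count: 6.

6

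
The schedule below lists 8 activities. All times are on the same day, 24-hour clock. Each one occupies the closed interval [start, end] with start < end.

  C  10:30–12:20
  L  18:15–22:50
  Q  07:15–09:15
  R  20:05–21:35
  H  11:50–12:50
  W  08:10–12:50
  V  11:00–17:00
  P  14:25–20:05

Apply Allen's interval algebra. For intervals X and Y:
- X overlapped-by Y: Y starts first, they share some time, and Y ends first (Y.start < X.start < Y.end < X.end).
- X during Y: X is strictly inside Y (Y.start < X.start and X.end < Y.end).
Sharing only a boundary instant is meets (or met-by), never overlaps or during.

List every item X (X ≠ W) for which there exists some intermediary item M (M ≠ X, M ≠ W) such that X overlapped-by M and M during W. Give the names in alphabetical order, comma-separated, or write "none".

H, V

Target W = [08:10, 12:50].
Intermediaries M with M during W: C.
Via C — items with X overlapped-by C: H, V.
Union: H, V.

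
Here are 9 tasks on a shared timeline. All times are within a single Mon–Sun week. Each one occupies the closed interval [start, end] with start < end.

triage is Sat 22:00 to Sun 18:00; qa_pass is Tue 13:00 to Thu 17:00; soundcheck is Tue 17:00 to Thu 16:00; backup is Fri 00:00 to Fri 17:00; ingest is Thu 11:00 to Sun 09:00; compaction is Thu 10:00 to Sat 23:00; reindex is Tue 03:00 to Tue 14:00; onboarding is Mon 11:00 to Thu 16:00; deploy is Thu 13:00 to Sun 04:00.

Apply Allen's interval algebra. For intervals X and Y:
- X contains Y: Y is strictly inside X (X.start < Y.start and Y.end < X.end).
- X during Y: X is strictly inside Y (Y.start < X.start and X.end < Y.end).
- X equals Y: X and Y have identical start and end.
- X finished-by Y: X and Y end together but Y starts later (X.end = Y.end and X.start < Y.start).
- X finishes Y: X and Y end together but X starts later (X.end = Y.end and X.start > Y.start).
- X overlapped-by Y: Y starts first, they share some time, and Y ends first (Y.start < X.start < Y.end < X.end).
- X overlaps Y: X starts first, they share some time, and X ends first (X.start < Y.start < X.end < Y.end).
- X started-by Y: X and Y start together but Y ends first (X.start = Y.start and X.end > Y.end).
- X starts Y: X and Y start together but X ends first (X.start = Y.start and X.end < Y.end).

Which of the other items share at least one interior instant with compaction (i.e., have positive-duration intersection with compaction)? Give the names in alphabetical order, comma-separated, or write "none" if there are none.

Target compaction = [Thu 10:00, Sat 23:00].
backup [Fri 00:00, Fri 17:00] → during → yes.
deploy [Thu 13:00, Sun 04:00] → overlapped-by → yes.
ingest [Thu 11:00, Sun 09:00] → overlapped-by → yes.
onboarding [Mon 11:00, Thu 16:00] → overlaps → yes.
qa_pass [Tue 13:00, Thu 17:00] → overlaps → yes.
reindex [Tue 03:00, Tue 14:00] → before → no.
soundcheck [Tue 17:00, Thu 16:00] → overlaps → yes.
triage [Sat 22:00, Sun 18:00] → overlapped-by → yes.
Result: backup, deploy, ingest, onboarding, qa_pass, soundcheck, triage.

backup, deploy, ingest, onboarding, qa_pass, soundcheck, triage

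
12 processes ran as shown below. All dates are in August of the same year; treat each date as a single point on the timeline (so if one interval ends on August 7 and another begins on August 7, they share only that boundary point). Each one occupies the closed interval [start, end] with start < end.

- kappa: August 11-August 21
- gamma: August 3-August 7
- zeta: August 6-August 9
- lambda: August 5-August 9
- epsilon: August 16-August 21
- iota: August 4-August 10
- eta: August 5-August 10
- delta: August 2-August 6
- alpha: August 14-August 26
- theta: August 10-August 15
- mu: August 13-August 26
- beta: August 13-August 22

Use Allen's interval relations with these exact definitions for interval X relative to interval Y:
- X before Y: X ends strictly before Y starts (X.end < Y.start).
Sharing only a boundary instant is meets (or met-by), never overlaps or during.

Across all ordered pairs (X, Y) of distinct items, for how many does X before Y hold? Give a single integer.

Checking all 132 ordered pairs for relation 'before'; matching pairs in alphabetical order:
(delta, alpha): delta before alpha ✓
(delta, beta): delta before beta ✓
(delta, epsilon): delta before epsilon ✓
(delta, kappa): delta before kappa ✓
(delta, mu): delta before mu ✓
(delta, theta): delta before theta ✓
(eta, alpha): eta before alpha ✓
(eta, beta): eta before beta ✓
(eta, epsilon): eta before epsilon ✓
(eta, kappa): eta before kappa ✓
(eta, mu): eta before mu ✓
(gamma, alpha): gamma before alpha ✓
(gamma, beta): gamma before beta ✓
(gamma, epsilon): gamma before epsilon ✓
(gamma, kappa): gamma before kappa ✓
(gamma, mu): gamma before mu ✓
(gamma, theta): gamma before theta ✓
(iota, alpha): iota before alpha ✓
(iota, beta): iota before beta ✓
(iota, epsilon): iota before epsilon ✓
(iota, kappa): iota before kappa ✓
(iota, mu): iota before mu ✓
(lambda, alpha): lambda before alpha ✓
(lambda, beta): lambda before beta ✓
... plus 11 further pairs not listed.
Count: 35.

35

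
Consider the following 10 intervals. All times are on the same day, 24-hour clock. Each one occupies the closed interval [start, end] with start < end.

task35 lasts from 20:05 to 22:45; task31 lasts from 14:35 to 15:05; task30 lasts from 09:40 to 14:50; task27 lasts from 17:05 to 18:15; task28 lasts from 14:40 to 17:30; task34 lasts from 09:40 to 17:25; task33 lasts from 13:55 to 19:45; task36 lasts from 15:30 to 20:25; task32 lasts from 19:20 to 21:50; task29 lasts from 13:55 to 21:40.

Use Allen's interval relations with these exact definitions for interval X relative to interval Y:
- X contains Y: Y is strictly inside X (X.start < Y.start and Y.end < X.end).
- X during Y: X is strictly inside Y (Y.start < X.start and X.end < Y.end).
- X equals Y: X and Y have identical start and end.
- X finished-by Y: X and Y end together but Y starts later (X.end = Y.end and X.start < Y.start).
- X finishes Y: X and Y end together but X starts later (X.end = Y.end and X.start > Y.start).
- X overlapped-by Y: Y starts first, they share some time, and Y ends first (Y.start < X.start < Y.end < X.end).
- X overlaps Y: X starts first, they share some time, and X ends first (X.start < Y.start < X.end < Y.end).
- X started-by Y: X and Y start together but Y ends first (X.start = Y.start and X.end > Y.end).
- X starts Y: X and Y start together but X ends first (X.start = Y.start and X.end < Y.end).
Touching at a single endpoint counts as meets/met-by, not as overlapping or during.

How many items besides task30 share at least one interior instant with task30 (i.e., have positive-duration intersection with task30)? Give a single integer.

5

Target task30 = [09:40, 14:50].
task27 [17:05, 18:15] → after → no.
task28 [14:40, 17:30] → overlapped-by → counts.
task29 [13:55, 21:40] → overlapped-by → counts.
task31 [14:35, 15:05] → overlapped-by → counts.
task32 [19:20, 21:50] → after → no.
task33 [13:55, 19:45] → overlapped-by → counts.
task34 [09:40, 17:25] → started-by → counts.
task35 [20:05, 22:45] → after → no.
task36 [15:30, 20:25] → after → no.
Total: 5.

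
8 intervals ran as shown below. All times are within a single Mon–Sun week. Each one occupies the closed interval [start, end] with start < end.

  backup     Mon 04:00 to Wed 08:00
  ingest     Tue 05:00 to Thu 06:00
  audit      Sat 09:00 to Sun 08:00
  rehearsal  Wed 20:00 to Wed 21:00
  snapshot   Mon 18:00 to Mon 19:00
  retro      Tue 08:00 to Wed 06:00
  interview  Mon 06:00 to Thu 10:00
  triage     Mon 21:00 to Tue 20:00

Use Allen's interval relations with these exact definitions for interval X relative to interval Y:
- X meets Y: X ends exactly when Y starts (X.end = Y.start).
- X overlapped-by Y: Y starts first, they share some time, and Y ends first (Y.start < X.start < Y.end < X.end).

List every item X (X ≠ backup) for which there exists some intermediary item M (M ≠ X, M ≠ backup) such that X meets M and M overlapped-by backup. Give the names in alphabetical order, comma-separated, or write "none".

none

Target backup = [Mon 04:00, Wed 08:00].
Intermediaries M with M overlapped-by backup: ingest, interview.
Via ingest — items with X meets ingest: none.
Via interview — items with X meets interview: none.
Union: none.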